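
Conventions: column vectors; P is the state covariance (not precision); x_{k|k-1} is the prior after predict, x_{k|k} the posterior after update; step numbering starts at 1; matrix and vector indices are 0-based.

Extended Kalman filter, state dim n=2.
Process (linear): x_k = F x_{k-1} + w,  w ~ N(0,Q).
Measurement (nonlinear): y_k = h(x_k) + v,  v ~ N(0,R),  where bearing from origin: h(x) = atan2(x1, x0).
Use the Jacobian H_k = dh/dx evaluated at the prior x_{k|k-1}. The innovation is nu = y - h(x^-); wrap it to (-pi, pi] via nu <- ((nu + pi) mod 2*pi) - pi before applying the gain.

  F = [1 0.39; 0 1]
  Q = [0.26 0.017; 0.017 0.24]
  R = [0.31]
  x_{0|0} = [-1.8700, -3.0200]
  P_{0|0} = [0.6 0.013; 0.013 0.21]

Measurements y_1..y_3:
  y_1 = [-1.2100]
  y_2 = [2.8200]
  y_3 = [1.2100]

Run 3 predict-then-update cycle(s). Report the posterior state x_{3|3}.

step 1: x^-=[-3.0478, -3.0200]  P^-=[0.9021 0.1119; 0.1119 0.4500]  H_jac=[0.1640 -0.1656]  S=[0.3405]  K=[0.3802; -0.1649]  nu=[1.1508]  x^+=[-2.6103, -3.2097]  P^+=[0.8529 0.1332; 0.1332 0.4407]
step 2: x^-=[-3.8621, -3.2097]  P^-=[1.2838 0.3221; 0.3221 0.6807]  H_jac=[0.1273 -0.1531]  S=[0.3342]  K=[0.3413; -0.1893]  nu=[-1.0150]  x^+=[-4.2085, -3.0176]  P^+=[1.2449 0.3437; 0.3437 0.6688]
step 3: x^-=[-5.3854, -3.0176]  P^-=[1.8747 0.6215; 0.6215 0.9088]  H_jac=[0.0792 -0.1413]  S=[0.3260]  K=[0.1859; -0.2430]  nu=[-2.4423]  x^+=[-5.8395, -2.4242]  P^+=[1.8635 0.6363; 0.6363 0.8895]

x_post = [-5.8395, -2.4242]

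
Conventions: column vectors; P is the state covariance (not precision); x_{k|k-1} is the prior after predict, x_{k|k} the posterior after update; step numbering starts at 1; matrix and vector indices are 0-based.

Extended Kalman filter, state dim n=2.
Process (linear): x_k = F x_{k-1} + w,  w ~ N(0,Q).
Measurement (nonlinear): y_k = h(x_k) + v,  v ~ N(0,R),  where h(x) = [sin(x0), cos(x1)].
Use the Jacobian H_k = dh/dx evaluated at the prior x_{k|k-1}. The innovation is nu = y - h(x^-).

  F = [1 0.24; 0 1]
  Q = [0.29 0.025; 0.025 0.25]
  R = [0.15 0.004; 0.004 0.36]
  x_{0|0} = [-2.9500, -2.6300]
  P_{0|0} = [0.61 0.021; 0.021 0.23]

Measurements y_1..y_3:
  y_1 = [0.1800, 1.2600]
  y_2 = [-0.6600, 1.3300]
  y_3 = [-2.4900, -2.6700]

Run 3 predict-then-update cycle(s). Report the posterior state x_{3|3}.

step 1: x^-=[-3.5812, -2.6300]  P^-=[0.9233 0.1012; 0.1012 0.4800]  H_jac=[-0.9049 0.0000; 0.0000 0.4896]  S=[0.9061 -0.0408; -0.0408 0.4750]  K=[-0.9210 0.0251; -0.0791 0.4879]  nu=[-0.2456, 2.1320]  x^+=[-3.3014, -1.5704]  P^+=[0.1526 0.0110; 0.0110 0.3581]
step 2: x^-=[-3.6784, -1.5704]  P^-=[0.4684 0.1219; 0.1219 0.6081]  H_jac=[-0.8594 0.0000; 0.0000 1.0000]  S=[0.4959 -0.1008; -0.1008 0.9681]  K=[-0.8031 0.0423; -0.0854 0.6193]  nu=[-1.1714, 1.3296]  x^+=[-2.6814, -0.6470]  P^+=[0.1400 0.0120; 0.0120 0.2226]
step 3: x^-=[-2.8366, -0.6470]  P^-=[0.4486 0.0904; 0.0904 0.4726]  H_jac=[-0.9539 0.0000; 0.0000 0.6028]  S=[0.5581 -0.0480; -0.0480 0.5317]  K=[-0.7637 0.0336; -0.1093 0.5259]  nu=[-2.1897, -3.4679]  x^+=[-1.2807, -2.2313]  P^+=[0.1200 0.0150; 0.0150 0.3133]

x_post = [-1.2807, -2.2313]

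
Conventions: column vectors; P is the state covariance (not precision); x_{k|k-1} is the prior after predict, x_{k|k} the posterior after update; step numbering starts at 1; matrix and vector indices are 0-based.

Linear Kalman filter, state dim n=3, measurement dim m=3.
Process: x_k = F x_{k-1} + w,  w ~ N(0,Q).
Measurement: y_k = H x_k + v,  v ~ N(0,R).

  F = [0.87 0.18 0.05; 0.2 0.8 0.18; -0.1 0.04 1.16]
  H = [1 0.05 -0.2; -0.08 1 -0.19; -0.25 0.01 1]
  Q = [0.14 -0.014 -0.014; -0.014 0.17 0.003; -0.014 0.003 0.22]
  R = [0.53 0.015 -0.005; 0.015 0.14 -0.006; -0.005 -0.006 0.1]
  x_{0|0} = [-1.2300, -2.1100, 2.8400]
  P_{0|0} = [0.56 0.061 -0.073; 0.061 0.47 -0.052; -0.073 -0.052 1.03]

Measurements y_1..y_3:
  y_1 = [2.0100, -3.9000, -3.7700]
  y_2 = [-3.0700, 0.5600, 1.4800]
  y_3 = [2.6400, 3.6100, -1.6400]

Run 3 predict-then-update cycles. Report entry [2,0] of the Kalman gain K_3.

step 1: x^-=[-1.3079, -1.4228, 3.3330]  P^-=[0.5935 0.1891 -0.0828; 0.1891 0.5259 0.1533; -0.0828 0.1533 1.6239]  S=[1.2387 0.2262 -0.5580; 0.2262 0.6373 -0.1892; -0.5580 -0.1892 1.8046]  K=[0.5020 0.0796 0.0365; 0.0835 0.7762 0.1688; 0.1005 0.0115 0.9445]  nu=[4.0556, -1.9486, -7.4157]  x^+=[0.3023, -3.8488, -3.2858]  P^+=[0.2783 0.0540 0.0697; 0.0540 0.1178 0.0241; 0.0697 0.0241 0.1111]
step 2: x^-=[-0.5941, -3.6101, -3.9957]  P^-=[0.3782 0.1053 0.0451; 0.1053 0.2894 0.0580; 0.0451 0.0580 0.3580]  S=[0.9145 0.0977 -0.1212; 0.0977 0.4072 -0.0336; -0.1212 -0.0336 0.4598]  K=[0.4030 0.0670 0.0058; 0.0666 0.6585 0.1408; 0.0757 0.0123 0.7763]  nu=[-3.0946, 3.3633, 5.3633]  x^+=[-1.5849, -0.8462, -0.0251]  P^+=[0.2231 0.0434 0.0535; 0.0434 0.0996 0.0196; 0.0535 0.0196 0.0904]
step 3: x^-=[-1.5325, -0.9985, 0.0956]  P^-=[0.3309 0.0821 0.0311; 0.0821 0.2690 0.0473; 0.0311 0.0473 0.3330]  S=[0.8697 0.0810 -0.1194; 0.0810 0.3929 -0.0344; -0.1194 -0.0344 0.4387]  K=[0.3720 0.0488 -0.0106; 0.0572 0.6448 0.1332; 0.0659 0.0059 0.7609]  nu=[4.2415, 4.5040, -2.1087]  x^+=[0.2876, 1.8671, -1.2027]  P^+=[0.2056 0.0380 0.0478; 0.0380 0.0967 0.0177; 0.0478 0.0177 0.0875]

K[2,0] = 0.0659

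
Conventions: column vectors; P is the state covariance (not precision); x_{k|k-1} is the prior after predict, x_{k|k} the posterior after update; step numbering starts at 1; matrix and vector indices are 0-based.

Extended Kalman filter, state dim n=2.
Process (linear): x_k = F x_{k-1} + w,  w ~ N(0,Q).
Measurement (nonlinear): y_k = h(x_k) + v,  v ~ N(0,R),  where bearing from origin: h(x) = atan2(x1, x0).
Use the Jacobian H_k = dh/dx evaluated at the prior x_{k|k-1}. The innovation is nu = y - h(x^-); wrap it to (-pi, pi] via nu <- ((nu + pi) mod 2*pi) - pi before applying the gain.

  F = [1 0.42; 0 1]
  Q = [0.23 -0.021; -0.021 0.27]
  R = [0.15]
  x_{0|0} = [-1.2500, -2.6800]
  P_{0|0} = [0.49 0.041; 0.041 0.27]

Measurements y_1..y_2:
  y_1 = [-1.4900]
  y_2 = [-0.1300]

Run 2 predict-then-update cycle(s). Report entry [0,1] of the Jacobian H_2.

step 1: x^-=[-2.3756, -2.6800]  P^-=[0.8021 0.1334; 0.1334 0.5400]  H_jac=[0.2090 -0.1852]  S=[0.1932]  K=[0.7395; -0.3734]  nu=[0.8061]  x^+=[-1.7795, -2.9810]  P^+=[0.6964 0.1868; 0.1868 0.5131]
step 2: x^-=[-3.0315, -2.9810]  P^-=[1.1738 0.3812; 0.3812 0.7831]  H_jac=[0.1649 -0.1677]  S=[0.1829]  K=[0.7089; -0.3744]  nu=[2.2346]  x^+=[-1.4474, -3.8175]  P^+=[1.0819 0.4298; 0.4298 0.7574]

H_jac[0,1] = -0.1677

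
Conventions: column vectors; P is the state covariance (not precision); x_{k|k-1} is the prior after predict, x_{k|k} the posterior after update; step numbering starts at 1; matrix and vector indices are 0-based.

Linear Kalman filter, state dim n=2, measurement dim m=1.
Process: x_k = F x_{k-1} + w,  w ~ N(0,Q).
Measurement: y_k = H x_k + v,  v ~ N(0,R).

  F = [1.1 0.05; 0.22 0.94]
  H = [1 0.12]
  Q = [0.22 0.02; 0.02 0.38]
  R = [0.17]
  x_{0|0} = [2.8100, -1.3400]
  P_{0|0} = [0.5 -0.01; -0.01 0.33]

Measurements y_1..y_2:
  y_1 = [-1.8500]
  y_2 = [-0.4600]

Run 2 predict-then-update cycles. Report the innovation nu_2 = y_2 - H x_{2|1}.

innov = [0.7873]

step 1: x^-=[3.0240, -0.6414]  P^-=[0.8247 0.1461; 0.1461 0.6917]  S=[1.0397]  K=[0.8101; 0.2203]  nu=[-4.7970]  x^+=[-0.8619, -1.6982]  P^+=[0.1424 -0.0395; -0.0395 0.6412]
step 2: x^-=[-1.0330, -1.7859]  P^-=[0.3896 0.0433; 0.0433 0.9371]  S=[0.5835]  K=[0.6766; 0.2670]  nu=[0.7873]  x^+=[-0.5003, -1.5757]  P^+=[0.1225 -0.0621; -0.0621 0.8955]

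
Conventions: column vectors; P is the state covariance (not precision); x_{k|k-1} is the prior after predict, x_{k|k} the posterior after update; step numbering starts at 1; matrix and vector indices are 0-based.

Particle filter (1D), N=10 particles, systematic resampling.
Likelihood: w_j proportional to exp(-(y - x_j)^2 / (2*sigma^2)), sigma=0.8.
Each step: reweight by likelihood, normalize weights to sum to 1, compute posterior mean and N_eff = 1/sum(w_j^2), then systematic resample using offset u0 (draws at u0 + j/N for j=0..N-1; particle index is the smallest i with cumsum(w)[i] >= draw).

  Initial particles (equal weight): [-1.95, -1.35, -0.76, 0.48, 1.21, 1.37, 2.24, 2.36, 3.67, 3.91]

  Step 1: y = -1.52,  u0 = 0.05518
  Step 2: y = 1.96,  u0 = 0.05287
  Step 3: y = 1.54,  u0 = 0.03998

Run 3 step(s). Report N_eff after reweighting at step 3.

step 1: w=[0.3423, 0.3867, 0.2519, 0.0174, 0.0012, 0.0006, 0.0000, 0.0000, 0.0000, 0.0000]  mean=-1.3704  Neff=3.0263  idx=[0, 0, 0, 1, 1, 1, 1, 2, 2, 2]
step 2: w=[0.0006, 0.0006, 0.0006, 0.0191, 0.0191, 0.0191, 0.0191, 0.3073, 0.3073, 0.3073]  mean=-0.8073  Neff=3.5128  idx=[5, 7, 7, 7, 8, 8, 8, 9, 9, 9]
step 3: w=[0.0101, 0.1100, 0.1100, 0.1100, 0.1100, 0.1100, 0.1100, 0.1100, 0.1100, 0.1100]  mean=-0.7659  Neff=9.1753  idx=[1, 2, 3, 3, 4, 5, 6, 7, 8, 9]

N_eff = 9.1753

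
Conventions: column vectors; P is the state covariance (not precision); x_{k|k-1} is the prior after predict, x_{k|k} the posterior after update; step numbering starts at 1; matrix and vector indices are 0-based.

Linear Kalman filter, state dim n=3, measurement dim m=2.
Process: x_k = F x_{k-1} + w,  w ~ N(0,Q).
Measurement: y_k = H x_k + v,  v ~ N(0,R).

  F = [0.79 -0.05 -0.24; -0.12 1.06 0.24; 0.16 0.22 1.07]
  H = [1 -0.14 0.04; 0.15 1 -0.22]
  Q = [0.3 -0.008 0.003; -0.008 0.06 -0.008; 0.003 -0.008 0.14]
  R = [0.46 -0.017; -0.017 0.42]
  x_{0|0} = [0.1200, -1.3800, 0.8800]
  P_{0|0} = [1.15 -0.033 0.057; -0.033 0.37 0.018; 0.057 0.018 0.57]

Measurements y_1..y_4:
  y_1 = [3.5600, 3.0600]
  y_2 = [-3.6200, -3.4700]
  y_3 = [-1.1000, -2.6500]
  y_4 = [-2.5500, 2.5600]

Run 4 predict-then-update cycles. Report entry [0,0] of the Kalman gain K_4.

step 1: x^-=[-0.0474, -1.2660, 0.6572]  P^-=[1.0329 -0.1896 0.0365; -0.1896 0.5394 0.2141; 0.0365 0.2141 0.8656]  S=[1.5585 -0.1235; -0.1235 0.8710]  K=[0.6845 0.0480; -0.1238 0.5150; 0.0294 0.0376]  nu=[3.4039, 4.4777]  x^+=[2.4976, 0.6184, 0.9257]  P^+=[0.3087 -0.0363 0.0069; -0.0363 0.2688 0.2042; 0.0069 0.2042 0.8633]
step 2: x^-=[1.7200, 0.5779, 1.5262]  P^-=[0.5482 -0.1847 -0.2047; -0.1847 0.5289 0.5070; -0.2047 0.5070 1.2453]  S=[1.0502 -0.1209; -0.1209 0.7565]  K=[0.5400 0.0104; -0.1709 0.4877; -0.1878 0.2374]  nu=[-5.3202, -3.9702]  x^+=[-1.1941, -0.4491, 1.5825]  P^+=[0.2432 -0.0600 -0.0849; -0.0600 0.2981 0.3697; -0.0849 0.3697 1.1548]
step 3: x^-=[-1.3007, 0.0471, 1.4034]  P^-=[0.5648 -0.2810 -0.3838; -0.2810 0.6732 0.7913; -0.3838 0.7913 1.6236]  S=[1.0797 -0.1777; -0.1777 0.7774]  K=[0.5421 -0.0199; -0.2301 0.5352; -0.3306 0.4088]  nu=[0.1512, -2.1932]  x^+=[-1.1751, -1.1616, 0.4569]  P^+=[0.2434 -0.0856 -0.1434; -0.0856 0.3496 0.4909; -0.1434 0.4909 1.3276]
step 4: x^-=[-0.9799, -0.9806, 0.0453]  P^-=[0.6022 -0.3604 -0.4931; -0.3604 0.8125 0.9931; -0.4931 0.9931 1.8591]  S=[1.1314 -0.2338; -0.2338 0.8235]  K=[0.5512 -0.0397; -0.2640 0.5808; -0.3877 0.5094]  nu=[-1.7092, 3.6976]  x^+=[-2.0689, 1.6180, 2.5915]  P^+=[0.2469 -0.0995 -0.1654; -0.0995 0.3842 0.5496; -0.1654 0.5496 1.3830]

K[0,0] = 0.5512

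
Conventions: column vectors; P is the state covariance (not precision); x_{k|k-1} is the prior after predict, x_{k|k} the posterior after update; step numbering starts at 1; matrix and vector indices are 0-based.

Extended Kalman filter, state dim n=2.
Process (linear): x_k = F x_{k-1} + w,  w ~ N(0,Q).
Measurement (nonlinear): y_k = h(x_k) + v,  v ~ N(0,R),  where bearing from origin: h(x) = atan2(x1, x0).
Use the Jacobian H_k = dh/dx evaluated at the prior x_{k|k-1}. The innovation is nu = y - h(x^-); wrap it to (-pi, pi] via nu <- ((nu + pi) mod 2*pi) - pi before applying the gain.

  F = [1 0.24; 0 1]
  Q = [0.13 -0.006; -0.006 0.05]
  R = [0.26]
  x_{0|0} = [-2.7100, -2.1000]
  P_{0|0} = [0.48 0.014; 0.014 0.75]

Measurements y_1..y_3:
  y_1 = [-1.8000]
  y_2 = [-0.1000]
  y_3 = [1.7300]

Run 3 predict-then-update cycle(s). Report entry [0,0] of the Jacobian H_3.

H_jac[0,0] = 0.1200

step 1: x^-=[-3.2140, -2.1000]  P^-=[0.6599 0.1880; 0.1880 0.8000]  H_jac=[0.1425 -0.2180]  S=[0.2998]  K=[0.1769; -0.4926]  nu=[0.7628]  x^+=[-3.0791, -2.4758]  P^+=[0.6505 0.2141; 0.2141 0.7273]
step 2: x^-=[-3.6732, -2.4758]  P^-=[0.9252 0.3827; 0.3827 0.7773]  H_jac=[0.1262 -0.1872]  S=[0.2839]  K=[0.1589; -0.3425]  nu=[2.4485]  x^+=[-3.2842, -3.3143]  P^+=[0.9180 0.3981; 0.3981 0.7440]
step 3: x^-=[-4.0797, -3.3143]  P^-=[1.2820 0.5707; 0.5707 0.7940]  H_jac=[0.1200 -0.1477]  S=[0.2755]  K=[0.2523; -0.1770]  nu=[-2.0938]  x^+=[-4.6080, -2.9436]  P^+=[1.2644 0.5830; 0.5830 0.7853]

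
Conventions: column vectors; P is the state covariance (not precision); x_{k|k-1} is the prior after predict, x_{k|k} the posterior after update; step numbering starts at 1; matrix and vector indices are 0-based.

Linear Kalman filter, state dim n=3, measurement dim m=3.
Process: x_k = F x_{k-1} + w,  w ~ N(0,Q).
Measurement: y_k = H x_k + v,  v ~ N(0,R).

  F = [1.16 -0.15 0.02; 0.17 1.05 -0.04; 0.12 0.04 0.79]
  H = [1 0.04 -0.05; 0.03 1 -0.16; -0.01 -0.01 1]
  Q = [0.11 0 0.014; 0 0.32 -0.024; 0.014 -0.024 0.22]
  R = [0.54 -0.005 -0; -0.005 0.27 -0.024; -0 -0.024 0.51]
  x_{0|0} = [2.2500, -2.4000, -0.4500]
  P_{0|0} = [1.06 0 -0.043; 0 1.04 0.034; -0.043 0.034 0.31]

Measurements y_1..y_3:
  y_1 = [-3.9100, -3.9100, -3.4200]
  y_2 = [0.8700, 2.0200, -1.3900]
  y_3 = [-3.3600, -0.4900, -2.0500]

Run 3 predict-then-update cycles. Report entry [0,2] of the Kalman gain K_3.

step 1: x^-=[2.9610, -2.1195, -0.1815]  P^-=[1.5577 0.0478 0.1167; 0.0478 1.4955 0.0541; 0.1167 0.0541 0.4244]  S=[2.0930 0.1309 0.0811; 0.1309 1.7622 -0.0500; 0.0811 -0.0500 0.9313]  K=[0.7413 -0.0108 0.0430; -0.0063 0.8475 0.0875; 0.0289 0.0048 0.4516]  nu=[-6.7953, -1.9084, -3.2301]  x^+=[-2.1948, -3.9769, -1.8456]  P^+=[0.4023 -0.0156 0.0260; -0.0156 0.2315 0.0265; 0.0260 0.0265 0.2307]
step 2: x^-=[-1.9863, -4.4750, -1.8804]  P^-=[0.6631 0.0237 0.0926; 0.0237 0.5790 0.0098; 0.0926 0.0098 0.3766]  S=[1.1976 0.0493 0.0671; 0.0493 0.8567 -0.0777; 0.0671 -0.0777 0.8847]  K=[0.5472 0.0072 0.0560; 0.0072 0.6803 0.0635; 0.0392 -0.0198 0.4198]  nu=[2.9413, 6.2538, 0.4258]  x^+=[-0.3079, -0.1727, -1.7100]  P^+=[0.2973 -0.0060 0.0313; -0.0060 0.1852 0.0179; 0.0313 0.0179 0.2151]
step 3: x^-=[-0.3655, -0.1652, -1.3948]  P^-=[0.5177 0.0212 0.0842; 0.0212 0.5290 0.0011; 0.0842 0.0011 0.3658]  S=[1.0527 0.0422 0.0604; 0.0422 0.8089 -0.0844; 0.0604 -0.0844 0.8742]  K=[0.4849 0.0095 0.0576; 0.0104 0.6600 0.0580; 0.0401 -0.0270 0.4121]  nu=[-3.0577, -0.5370, -0.6605]  x^+=[-1.8912, -0.5898, -1.7750]  P^+=[0.2635 -0.0041 0.0317; -0.0041 0.1794 0.0155; 0.0317 0.0155 0.2113]

K[0,2] = 0.0576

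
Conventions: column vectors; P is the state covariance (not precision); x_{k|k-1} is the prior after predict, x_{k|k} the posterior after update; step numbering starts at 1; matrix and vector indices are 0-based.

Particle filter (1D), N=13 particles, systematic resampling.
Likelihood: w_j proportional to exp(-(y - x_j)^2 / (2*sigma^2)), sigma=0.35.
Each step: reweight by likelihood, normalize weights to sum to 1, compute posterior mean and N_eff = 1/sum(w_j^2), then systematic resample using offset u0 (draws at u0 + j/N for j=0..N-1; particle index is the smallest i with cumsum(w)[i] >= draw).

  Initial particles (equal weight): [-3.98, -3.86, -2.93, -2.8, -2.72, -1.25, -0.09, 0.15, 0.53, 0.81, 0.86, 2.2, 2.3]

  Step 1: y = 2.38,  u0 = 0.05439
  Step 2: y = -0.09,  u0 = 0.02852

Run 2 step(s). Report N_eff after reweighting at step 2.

step 1: w=[0.0000, 0.0000, 0.0000, 0.0000, 0.0000, 0.0000, 0.0000, 0.0000, 0.0000, 0.0000, 0.0000, 0.4735, 0.5265]  mean=2.2526  Neff=1.9947  idx=[11, 11, 11, 11, 11, 11, 12, 12, 12, 12, 12, 12, 12]
step 2: w=[0.1421, 0.1421, 0.1421, 0.1421, 0.1421, 0.1421, 0.0210, 0.0210, 0.0210, 0.0210, 0.0210, 0.0210, 0.0210]  mean=2.2147  Neff=8.0460  idx=[0, 0, 1, 1, 2, 2, 3, 3, 4, 5, 5, 7, 10]

N_eff = 8.0460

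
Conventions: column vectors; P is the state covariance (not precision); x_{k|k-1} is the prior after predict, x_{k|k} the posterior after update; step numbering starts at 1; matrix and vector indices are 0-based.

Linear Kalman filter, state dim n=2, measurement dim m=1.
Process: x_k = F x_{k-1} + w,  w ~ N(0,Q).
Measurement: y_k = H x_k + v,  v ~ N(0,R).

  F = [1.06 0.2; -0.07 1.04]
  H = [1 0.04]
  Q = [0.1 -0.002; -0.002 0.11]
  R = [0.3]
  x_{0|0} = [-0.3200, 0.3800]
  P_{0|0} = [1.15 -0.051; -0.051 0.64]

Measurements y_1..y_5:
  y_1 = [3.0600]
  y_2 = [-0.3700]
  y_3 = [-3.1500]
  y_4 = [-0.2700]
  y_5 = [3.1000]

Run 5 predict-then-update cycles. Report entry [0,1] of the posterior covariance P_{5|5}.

P_post[0,1] = 0.1204

step 1: x^-=[-0.2632, 0.4176]  P^-=[1.3961 -0.0097; -0.0097 0.8153]  S=[1.6966]  K=[0.8226; 0.0135]  nu=[3.3065]  x^+=[2.4569, 0.4622]  P^+=[0.2479 -0.0286; -0.0286 0.8150]
step 2: x^-=[2.6967, 0.3087]  P^-=[0.3991 0.1180; 0.1180 0.9968]  S=[0.7101]  K=[0.5686; 0.2224]  nu=[-3.0791]  x^+=[0.9458, -0.3760]  P^+=[0.1695 0.0282; 0.0282 0.9617]
step 3: x^-=[0.9274, -0.4573]  P^-=[0.3409 0.2162; 0.2162 1.1469]  S=[0.6600]  K=[0.5296; 0.3971]  nu=[-4.0591]  x^+=[-1.2221, -2.0692]  P^+=[0.1558 0.0774; 0.0774 1.0428]
step 4: x^-=[-1.7093, -2.0664]  P^-=[0.3496 0.2876; 0.2876 1.2274]  S=[0.6745]  K=[0.5353; 0.4992]  nu=[1.5220]  x^+=[-0.8946, -1.3067]  P^+=[0.1563 0.1074; 0.1074 1.0594]
step 5: x^-=[-1.2096, -1.2963]  P^-=[0.3635 0.3236; 0.3236 1.2409]  S=[0.6914]  K=[0.5445; 0.5399]  nu=[4.3615]  x^+=[1.1652, 1.0583]  P^+=[0.1585 0.1204; 0.1204 1.0394]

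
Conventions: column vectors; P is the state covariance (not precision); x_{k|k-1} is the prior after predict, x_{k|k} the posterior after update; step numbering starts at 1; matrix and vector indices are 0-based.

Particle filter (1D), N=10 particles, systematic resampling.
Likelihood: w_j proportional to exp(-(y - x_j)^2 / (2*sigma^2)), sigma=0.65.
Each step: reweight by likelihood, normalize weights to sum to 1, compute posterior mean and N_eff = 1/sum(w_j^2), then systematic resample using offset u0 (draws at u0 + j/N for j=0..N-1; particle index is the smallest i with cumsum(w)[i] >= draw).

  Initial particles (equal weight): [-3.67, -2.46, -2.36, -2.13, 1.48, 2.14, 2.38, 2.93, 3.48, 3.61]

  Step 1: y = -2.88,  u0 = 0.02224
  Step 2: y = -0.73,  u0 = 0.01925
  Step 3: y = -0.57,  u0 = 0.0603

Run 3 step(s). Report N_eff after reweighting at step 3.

step 1: w=[0.1889, 0.3209, 0.2871, 0.2032, 0.0000, 0.0000, 0.0000, 0.0000, 0.0000, 0.0000]  mean=-2.5928  Neff=3.8121  idx=[0, 0, 1, 1, 1, 2, 2, 2, 3, 3]
step 2: w=[0.0001, 0.0001, 0.0701, 0.0701, 0.0701, 0.1044, 0.1044, 0.1044, 0.2381, 0.2381]  mean=-2.2717  Neff=6.2167  idx=[2, 3, 5, 6, 6, 7, 8, 8, 9, 9]
step 3: w=[0.0424, 0.0424, 0.0656, 0.0656, 0.0656, 0.0656, 0.1632, 0.1632, 0.1632, 0.1632]  mean=-2.2183  Neff=7.8522  idx=[1, 3, 4, 6, 6, 7, 7, 8, 9, 9]

N_eff = 7.8522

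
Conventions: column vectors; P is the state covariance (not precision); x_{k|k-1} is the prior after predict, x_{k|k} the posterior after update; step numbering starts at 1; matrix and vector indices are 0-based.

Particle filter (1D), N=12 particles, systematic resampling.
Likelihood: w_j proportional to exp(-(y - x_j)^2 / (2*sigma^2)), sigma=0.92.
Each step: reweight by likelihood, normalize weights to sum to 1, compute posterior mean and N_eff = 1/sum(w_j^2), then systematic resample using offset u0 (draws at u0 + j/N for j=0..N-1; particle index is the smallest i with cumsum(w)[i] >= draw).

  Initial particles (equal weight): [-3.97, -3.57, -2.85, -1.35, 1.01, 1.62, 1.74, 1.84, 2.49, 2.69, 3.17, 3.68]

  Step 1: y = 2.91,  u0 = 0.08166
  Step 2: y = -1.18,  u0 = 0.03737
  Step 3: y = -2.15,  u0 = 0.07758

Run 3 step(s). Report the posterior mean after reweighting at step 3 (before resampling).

post_mean = 1.6759

step 1: w=[0.0000, 0.0000, 0.0000, 0.0000, 0.0238, 0.0751, 0.0894, 0.1020, 0.1808, 0.1950, 0.1928, 0.1413]  mean=2.5944  Neff=6.5618  idx=[5, 6, 7, 8, 8, 9, 9, 9, 10, 10, 11, 11]
step 2: w=[0.4434, 0.2956, 0.2081, 0.0159, 0.0159, 0.0065, 0.0065, 0.0065, 0.0006, 0.0006, 0.0000, 0.0000]  mean=1.7521  Neff=3.0493  idx=[0, 0, 0, 0, 0, 1, 1, 1, 1, 2, 2, 3]
step 3: w=[0.1240, 0.1240, 0.1240, 0.1240, 0.1240, 0.0720, 0.0720, 0.0720, 0.0720, 0.0452, 0.0452, 0.0016]  mean=1.6759  Neff=9.8350  idx=[0, 1, 1, 2, 3, 3, 4, 5, 6, 7, 9, 10]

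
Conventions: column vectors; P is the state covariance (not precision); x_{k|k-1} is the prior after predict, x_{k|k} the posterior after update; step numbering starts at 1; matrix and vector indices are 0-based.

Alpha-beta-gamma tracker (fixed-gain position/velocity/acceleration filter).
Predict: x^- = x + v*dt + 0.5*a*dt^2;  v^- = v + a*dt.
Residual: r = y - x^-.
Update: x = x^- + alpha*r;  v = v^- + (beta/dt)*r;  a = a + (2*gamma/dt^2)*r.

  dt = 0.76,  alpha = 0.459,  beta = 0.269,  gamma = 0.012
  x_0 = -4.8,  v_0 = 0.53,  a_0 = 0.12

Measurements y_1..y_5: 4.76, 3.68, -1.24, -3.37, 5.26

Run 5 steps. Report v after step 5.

v_post = 0.9181

step 1: x_pred=-4.3625  r=9.1225  x^+=-0.1753  v^+=3.8501  a^+=0.4991
step 2: x_pred=2.8949  r=0.7851  x^+=3.2553  v^+=4.5073  a^+=0.5317
step 3: x_pred=6.8343  r=-8.0743  x^+=3.1282  v^+=2.0534  a^+=0.1962
step 4: x_pred=4.7455  r=-8.1155  x^+=1.0205  v^+=-0.6699  a^+=-0.1410
step 5: x_pred=0.4706  r=4.7894  x^+=2.6689  v^+=0.9181  a^+=0.0580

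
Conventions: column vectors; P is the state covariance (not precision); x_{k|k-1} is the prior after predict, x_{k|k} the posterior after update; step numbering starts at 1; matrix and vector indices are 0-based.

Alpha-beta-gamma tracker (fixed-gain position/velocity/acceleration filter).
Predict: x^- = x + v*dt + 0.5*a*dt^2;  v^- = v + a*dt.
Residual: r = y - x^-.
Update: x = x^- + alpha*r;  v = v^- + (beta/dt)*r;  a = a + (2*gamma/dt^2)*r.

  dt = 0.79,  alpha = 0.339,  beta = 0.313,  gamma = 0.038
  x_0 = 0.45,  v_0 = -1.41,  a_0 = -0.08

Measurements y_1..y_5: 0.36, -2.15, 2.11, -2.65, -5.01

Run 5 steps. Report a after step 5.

a_post = -0.2156

step 1: x_pred=-0.6889  r=1.0489  x^+=-0.3333  v^+=-1.0576  a^+=0.0477
step 2: x_pred=-1.1539  r=-0.9961  x^+=-1.4916  v^+=-1.4146  a^+=-0.0736
step 3: x_pred=-2.6321  r=4.7421  x^+=-1.0245  v^+=0.4061  a^+=0.5039
step 4: x_pred=-0.5464  r=-2.1036  x^+=-1.2595  v^+=-0.0292  a^+=0.2477
step 5: x_pred=-1.2053  r=-3.8047  x^+=-2.4951  v^+=-1.3409  a^+=-0.2156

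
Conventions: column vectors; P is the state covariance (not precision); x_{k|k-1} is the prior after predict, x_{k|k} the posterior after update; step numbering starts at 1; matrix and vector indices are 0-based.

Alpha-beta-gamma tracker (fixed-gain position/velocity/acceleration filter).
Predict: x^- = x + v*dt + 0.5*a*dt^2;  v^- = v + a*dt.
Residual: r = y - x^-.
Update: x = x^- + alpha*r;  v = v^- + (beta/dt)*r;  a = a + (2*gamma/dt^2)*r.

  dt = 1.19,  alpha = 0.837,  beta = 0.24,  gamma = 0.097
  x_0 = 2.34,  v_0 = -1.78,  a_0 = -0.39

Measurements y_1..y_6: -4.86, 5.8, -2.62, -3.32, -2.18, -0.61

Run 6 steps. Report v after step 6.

step 1: x_pred=-0.0543  r=-4.8057  x^+=-4.0767  v^+=-3.2133  a^+=-1.0484
step 2: x_pred=-8.6428  r=14.4428  x^+=3.4458  v^+=-1.5480  a^+=0.9302
step 3: x_pred=2.2623  r=-4.8823  x^+=-1.8242  v^+=-1.4257  a^+=0.2614
step 4: x_pred=-3.3357  r=0.0157  x^+=-3.3226  v^+=-1.1115  a^+=0.2635
step 5: x_pred=-4.4586  r=2.2786  x^+=-2.5514  v^+=-0.3383  a^+=0.5757
step 6: x_pred=-2.5464  r=1.9364  x^+=-0.9256  v^+=0.7373  a^+=0.8410

v_post = 0.7373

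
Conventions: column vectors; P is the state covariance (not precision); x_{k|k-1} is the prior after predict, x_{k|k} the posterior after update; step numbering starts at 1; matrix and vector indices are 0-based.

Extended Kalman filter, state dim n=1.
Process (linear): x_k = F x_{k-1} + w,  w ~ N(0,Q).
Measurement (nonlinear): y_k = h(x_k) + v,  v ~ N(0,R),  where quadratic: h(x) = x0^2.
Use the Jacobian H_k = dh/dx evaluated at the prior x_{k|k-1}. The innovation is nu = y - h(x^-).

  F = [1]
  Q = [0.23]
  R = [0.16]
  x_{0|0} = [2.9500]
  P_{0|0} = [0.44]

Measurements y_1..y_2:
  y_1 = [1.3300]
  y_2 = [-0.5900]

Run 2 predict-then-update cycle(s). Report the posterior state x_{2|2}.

step 1: x^-=[2.9500]  P^-=[0.6700]  H_jac=[5.9000]  S=[23.4827]  K=[0.1683]  nu=[-7.3725]  x^+=[1.7089]  P^+=[0.0046]
step 2: x^-=[1.7089]  P^-=[0.2346]  H_jac=[3.4179]  S=[2.9002]  K=[0.2764]  nu=[-3.5105]  x^+=[0.7385]  P^+=[0.0129]

x_post = [0.7385]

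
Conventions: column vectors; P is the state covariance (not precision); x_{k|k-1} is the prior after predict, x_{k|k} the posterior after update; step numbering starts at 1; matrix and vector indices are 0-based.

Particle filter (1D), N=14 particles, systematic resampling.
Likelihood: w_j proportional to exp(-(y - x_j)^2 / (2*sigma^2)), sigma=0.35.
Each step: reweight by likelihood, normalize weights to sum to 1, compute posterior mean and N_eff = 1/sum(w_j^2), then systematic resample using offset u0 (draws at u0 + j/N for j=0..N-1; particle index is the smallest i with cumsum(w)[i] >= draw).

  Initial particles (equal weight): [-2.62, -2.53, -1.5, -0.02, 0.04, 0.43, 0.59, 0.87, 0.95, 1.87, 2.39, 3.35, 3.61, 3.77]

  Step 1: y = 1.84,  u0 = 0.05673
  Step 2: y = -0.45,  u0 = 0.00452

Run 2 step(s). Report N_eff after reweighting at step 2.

N_eff = 11.0001

step 1: w=[0.0000, 0.0000, 0.0000, 0.0000, 0.0000, 0.0002, 0.0013, 0.0159, 0.0292, 0.7379, 0.2155, 0.0001, 0.0000, 0.0000]  mean=1.9374  Neff=1.6892  idx=[9, 9, 9, 9, 9, 9, 9, 9, 9, 9, 9, 10, 10, 10]
step 2: w=[0.0909, 0.0909, 0.0909, 0.0909, 0.0909, 0.0909, 0.0909, 0.0909, 0.0909, 0.0909, 0.0909, 0.0000, 0.0000, 0.0000]  mean=1.8700  Neff=11.0001  idx=[0, 0, 1, 2, 3, 3, 4, 5, 6, 7, 7, 8, 9, 10]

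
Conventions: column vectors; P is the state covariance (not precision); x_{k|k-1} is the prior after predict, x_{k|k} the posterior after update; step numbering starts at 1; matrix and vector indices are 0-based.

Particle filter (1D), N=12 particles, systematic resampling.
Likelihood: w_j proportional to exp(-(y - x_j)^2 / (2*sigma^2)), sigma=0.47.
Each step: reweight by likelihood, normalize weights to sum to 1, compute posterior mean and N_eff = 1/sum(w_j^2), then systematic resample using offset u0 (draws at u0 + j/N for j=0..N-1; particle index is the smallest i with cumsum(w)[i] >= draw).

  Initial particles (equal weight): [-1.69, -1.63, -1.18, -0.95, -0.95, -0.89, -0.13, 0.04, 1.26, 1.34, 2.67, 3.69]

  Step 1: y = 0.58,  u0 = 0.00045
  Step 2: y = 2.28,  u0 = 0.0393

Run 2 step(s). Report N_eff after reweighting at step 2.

N_eff = 4.8468

step 1: w=[0.0000, 0.0000, 0.0006, 0.0034, 0.0034, 0.0051, 0.2164, 0.3500, 0.2378, 0.1832, 0.0000, 0.0000]  mean=0.5194  Neff=3.8530  idx=[2, 6, 6, 7, 7, 7, 7, 8, 8, 8, 9, 9]
step 2: w=[0.0000, 0.0000, 0.0000, 0.0000, 0.0000, 0.0000, 0.0000, 0.1709, 0.1709, 0.1709, 0.2437, 0.2437]  mean=1.2989  Neff=4.8468  idx=[7, 7, 8, 8, 9, 9, 10, 10, 10, 11, 11, 11]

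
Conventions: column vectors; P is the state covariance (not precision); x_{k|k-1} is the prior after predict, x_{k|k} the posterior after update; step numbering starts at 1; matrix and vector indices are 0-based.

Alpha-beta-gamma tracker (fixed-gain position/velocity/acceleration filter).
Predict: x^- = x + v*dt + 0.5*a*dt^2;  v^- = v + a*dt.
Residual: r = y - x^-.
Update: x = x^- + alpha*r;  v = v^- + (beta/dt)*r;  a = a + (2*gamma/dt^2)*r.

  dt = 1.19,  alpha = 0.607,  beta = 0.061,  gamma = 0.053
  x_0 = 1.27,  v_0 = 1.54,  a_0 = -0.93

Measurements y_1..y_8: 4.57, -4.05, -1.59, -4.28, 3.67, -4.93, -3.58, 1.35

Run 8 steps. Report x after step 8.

step 1: x_pred=2.4441  r=2.1259  x^+=3.7345  v^+=0.5423  a^+=-0.7709
step 2: x_pred=3.8340  r=-7.8840  x^+=-0.9516  v^+=-0.7792  a^+=-1.3610
step 3: x_pred=-2.8425  r=1.2525  x^+=-2.0822  v^+=-2.3346  a^+=-1.2673
step 4: x_pred=-5.7577  r=1.4777  x^+=-4.8607  v^+=-3.7669  a^+=-1.1567
step 5: x_pred=-10.1623  r=13.8323  x^+=-1.7661  v^+=-4.4343  a^+=-0.1213
step 6: x_pred=-7.1287  r=2.1987  x^+=-5.7941  v^+=-4.4659  a^+=0.0433
step 7: x_pred=-11.0778  r=7.4978  x^+=-6.5266  v^+=-4.0300  a^+=0.6046
step 8: x_pred=-10.8942  r=12.2442  x^+=-3.4620  v^+=-2.6829  a^+=1.5211

x_post = -3.4620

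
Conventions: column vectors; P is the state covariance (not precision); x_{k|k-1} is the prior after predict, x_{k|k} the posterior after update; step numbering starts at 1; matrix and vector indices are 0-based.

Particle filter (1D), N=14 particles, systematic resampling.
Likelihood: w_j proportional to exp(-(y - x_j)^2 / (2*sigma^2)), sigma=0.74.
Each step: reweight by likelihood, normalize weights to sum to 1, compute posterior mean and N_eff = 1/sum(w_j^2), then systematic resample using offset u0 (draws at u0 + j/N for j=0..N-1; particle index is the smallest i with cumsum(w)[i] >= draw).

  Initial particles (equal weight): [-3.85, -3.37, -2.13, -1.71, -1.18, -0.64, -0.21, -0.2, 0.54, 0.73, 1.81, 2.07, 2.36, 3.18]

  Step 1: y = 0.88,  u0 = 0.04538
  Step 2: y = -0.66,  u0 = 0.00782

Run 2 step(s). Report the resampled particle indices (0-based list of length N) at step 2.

resampled_idx = [0, 0, 0, 1, 1, 1, 2, 2, 2, 3, 4, 5, 6, 8]

step 1: w=[0.0000, 0.0000, 0.0001, 0.0006, 0.0058, 0.0339, 0.0944, 0.0963, 0.2515, 0.2738, 0.1269, 0.0767, 0.0378, 0.0022]  mean=0.7515  Neff=5.5255  idx=[6, 6, 7, 8, 8, 8, 8, 9, 9, 9, 10, 10, 11, 12]
step 2: w=[0.2035, 0.2035, 0.2019, 0.0658, 0.0658, 0.0658, 0.0658, 0.0420, 0.0420, 0.0420, 0.0009, 0.0009, 0.0003, 0.0001]  mean=0.1121  Neff=6.8411  idx=[0, 0, 0, 1, 1, 1, 2, 2, 2, 3, 4, 5, 6, 8]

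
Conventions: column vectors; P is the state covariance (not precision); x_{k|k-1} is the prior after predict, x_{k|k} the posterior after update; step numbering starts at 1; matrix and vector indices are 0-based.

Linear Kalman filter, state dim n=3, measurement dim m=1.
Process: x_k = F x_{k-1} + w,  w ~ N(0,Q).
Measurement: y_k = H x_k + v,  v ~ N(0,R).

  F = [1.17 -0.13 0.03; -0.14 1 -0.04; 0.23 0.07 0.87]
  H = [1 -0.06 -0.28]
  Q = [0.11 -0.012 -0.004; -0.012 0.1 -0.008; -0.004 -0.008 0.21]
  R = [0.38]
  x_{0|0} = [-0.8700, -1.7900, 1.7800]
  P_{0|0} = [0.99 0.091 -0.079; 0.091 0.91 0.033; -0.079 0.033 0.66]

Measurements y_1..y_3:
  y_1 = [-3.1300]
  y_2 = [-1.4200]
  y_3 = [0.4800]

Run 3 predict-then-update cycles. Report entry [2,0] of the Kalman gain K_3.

step 1: x^-=[-0.7318, -1.7394, 1.2232]  P^-=[1.4477 -0.1799 0.1915; -0.1799 1.0015 0.0599; 0.1915 0.0599 0.7417]  S=[1.8058]  K=[0.7780; -0.1422; -0.0110]  nu=[-2.1601]  x^+=[-2.4123, -1.4322, 1.2469]  P^+=[0.3547 0.0198 0.2069; 0.0198 0.9649 0.0570; 0.2069 0.0570 0.7415]
step 2: x^-=[-2.5988, -1.1444, 0.4297]  P^-=[0.6206 -0.1814 0.3087; -0.1814 1.0653 0.0491; 0.3087 0.0491 0.8851]  S=[0.9244]  K=[0.5897; -0.2803; 0.0627]  nu=[1.2304]  x^+=[-1.8732, -1.4892, 0.5069]  P^+=[0.2992 -0.0287 0.2746; -0.0287 0.9927 0.0653; 0.2746 0.0653 0.8815]
step 3: x^-=[-1.9829, -1.2473, -0.0941]  P^-=[0.5647 -0.2369 0.3631; -0.2369 1.1058 0.0355; 0.3631 0.0355 1.0148]  S=[0.8545]  K=[0.5585; -0.3665; 0.0899]  nu=[2.3617]  x^+=[-0.6639, -2.1128, 0.1183]  P^+=[0.2982 -0.0620 0.3202; -0.0620 0.9910 0.0637; 0.3202 0.0637 1.0079]

K[2,0] = 0.0899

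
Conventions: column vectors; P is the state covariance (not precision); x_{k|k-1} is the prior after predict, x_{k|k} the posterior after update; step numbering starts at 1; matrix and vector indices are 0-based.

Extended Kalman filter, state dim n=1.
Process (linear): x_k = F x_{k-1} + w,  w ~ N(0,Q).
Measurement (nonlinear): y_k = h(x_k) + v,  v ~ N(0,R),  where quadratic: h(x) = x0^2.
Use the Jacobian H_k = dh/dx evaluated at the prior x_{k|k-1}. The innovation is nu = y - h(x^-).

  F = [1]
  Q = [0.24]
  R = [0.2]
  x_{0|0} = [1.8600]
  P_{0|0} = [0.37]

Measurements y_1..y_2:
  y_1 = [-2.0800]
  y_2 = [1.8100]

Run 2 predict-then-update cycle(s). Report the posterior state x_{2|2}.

step 1: x^-=[1.8600]  P^-=[0.6100]  H_jac=[3.7200]  S=[8.6414]  K=[0.2626]  nu=[-5.5396]  x^+=[0.4053]  P^+=[0.0141]
step 2: x^-=[0.4053]  P^-=[0.2541]  H_jac=[0.8107]  S=[0.3670]  K=[0.5613]  nu=[1.6457]  x^+=[1.3291]  P^+=[0.1385]

x_post = [1.3291]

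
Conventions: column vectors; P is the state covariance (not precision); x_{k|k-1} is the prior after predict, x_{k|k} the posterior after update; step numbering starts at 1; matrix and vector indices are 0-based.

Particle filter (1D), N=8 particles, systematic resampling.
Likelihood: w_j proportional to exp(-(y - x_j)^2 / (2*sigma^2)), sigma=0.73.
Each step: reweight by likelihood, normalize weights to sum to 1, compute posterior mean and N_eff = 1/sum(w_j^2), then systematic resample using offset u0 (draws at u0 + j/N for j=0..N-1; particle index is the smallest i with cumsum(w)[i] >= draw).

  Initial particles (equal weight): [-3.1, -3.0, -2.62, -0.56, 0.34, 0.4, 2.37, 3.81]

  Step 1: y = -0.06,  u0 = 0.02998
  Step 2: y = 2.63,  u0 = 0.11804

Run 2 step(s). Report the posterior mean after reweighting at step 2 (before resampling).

step 1: w=[0.0001, 0.0001, 0.0009, 0.3192, 0.3473, 0.3309, 0.0016, 0.0000]  mean=0.0726  Neff=3.0122  idx=[3, 3, 3, 4, 4, 4, 5, 5]
step 2: w=[0.0017, 0.0017, 0.0017, 0.1783, 0.1783, 0.1783, 0.2300, 0.2300]  mean=0.3629  Neff=4.9720  idx=[3, 4, 5, 5, 6, 6, 7, 7]

post_mean = 0.3629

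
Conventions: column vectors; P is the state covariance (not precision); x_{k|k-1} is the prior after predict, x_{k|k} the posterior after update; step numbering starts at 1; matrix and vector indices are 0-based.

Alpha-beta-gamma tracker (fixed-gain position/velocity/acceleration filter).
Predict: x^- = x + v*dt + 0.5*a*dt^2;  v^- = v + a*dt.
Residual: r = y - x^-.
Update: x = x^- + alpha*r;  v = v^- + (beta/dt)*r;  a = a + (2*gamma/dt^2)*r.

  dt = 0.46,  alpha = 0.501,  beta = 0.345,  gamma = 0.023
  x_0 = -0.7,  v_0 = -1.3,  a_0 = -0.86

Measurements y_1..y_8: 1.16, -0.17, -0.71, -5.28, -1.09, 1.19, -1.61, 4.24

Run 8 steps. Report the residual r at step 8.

step 1: x_pred=-1.3890  r=2.5490  x^+=-0.1119  v^+=0.2161  a^+=-0.3059
step 2: x_pred=-0.0449  r=-0.1251  x^+=-0.1076  v^+=-0.0184  a^+=-0.3331
step 3: x_pred=-0.1513  r=-0.5587  x^+=-0.4312  v^+=-0.5907  a^+=-0.4545
step 4: x_pred=-0.7510  r=-4.5290  x^+=-3.0200  v^+=-4.1965  a^+=-1.4391
step 5: x_pred=-5.1027  r=4.0127  x^+=-3.0923  v^+=-1.8490  a^+=-0.5668
step 6: x_pred=-4.0028  r=5.1928  x^+=-1.4012  v^+=1.7849  a^+=0.5621
step 7: x_pred=-0.5207  r=-1.0893  x^+=-1.0664  v^+=1.2265  a^+=0.3253
step 8: x_pred=-0.4678  r=4.7078  x^+=1.8908  v^+=4.9070  a^+=1.3487

resid = 4.7078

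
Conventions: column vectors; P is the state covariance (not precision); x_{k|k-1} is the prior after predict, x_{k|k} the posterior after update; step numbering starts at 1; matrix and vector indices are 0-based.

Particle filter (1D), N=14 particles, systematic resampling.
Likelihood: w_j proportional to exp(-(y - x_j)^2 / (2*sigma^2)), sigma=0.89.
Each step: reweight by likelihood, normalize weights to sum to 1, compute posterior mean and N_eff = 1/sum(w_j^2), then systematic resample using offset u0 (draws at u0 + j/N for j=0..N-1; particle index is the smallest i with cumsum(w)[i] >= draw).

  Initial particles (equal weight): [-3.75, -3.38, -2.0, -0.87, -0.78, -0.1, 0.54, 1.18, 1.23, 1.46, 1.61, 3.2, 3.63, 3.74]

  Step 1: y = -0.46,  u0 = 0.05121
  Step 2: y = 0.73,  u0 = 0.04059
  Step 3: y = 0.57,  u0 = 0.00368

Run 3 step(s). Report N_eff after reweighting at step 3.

step 1: w=[0.0003, 0.0011, 0.0555, 0.2230, 0.2325, 0.2285, 0.1319, 0.0454, 0.0409, 0.0242, 0.0166, 0.0001, 0.0000, 0.0000]  mean=-0.2767  Neff=5.5221  idx=[2, 3, 3, 3, 4, 4, 4, 5, 5, 5, 6, 6, 7, 9]
step 2: w=[0.0013, 0.0292, 0.0292, 0.0292, 0.0348, 0.0348, 0.0348, 0.0951, 0.0951, 0.0951, 0.1436, 0.1436, 0.1293, 0.1049]  mean=0.2719  Neff=9.7777  idx=[2, 4, 6, 7, 8, 9, 9, 10, 10, 11, 11, 12, 13, 13]
step 3: w=[0.0272, 0.0319, 0.0319, 0.0760, 0.0760, 0.0760, 0.0760, 0.1008, 0.1008, 0.1008, 0.1008, 0.0797, 0.0612, 0.0612]  mean=0.3865  Neff=12.4516  idx=[0, 2, 3, 4, 5, 6, 7, 8, 8, 9, 10, 10, 11, 12]

N_eff = 12.4516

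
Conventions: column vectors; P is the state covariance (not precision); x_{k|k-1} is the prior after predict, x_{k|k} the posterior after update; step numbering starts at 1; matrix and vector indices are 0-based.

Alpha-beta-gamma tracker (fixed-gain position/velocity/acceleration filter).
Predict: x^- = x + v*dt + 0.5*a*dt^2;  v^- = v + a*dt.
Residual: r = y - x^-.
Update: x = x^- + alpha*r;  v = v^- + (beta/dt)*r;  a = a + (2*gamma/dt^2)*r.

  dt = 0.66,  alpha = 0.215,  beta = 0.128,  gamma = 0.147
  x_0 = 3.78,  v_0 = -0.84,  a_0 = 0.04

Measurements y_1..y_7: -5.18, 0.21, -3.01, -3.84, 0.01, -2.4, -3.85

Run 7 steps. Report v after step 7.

v_post = 17.8562

step 1: x_pred=3.2343  r=-8.4143  x^+=1.4252  v^+=-2.4455  a^+=-5.6391
step 2: x_pred=-1.4170  r=1.6270  x^+=-1.0672  v^+=-5.8517  a^+=-4.5410
step 3: x_pred=-5.9183  r=2.9083  x^+=-5.2930  v^+=-8.2847  a^+=-2.5781
step 4: x_pred=-11.3225  r=7.4825  x^+=-9.7137  v^+=-8.5351  a^+=2.4721
step 5: x_pred=-14.8085  r=14.8185  x^+=-11.6225  v^+=-4.0296  a^+=12.4736
step 6: x_pred=-11.5653  r=9.1653  x^+=-9.5948  v^+=5.9804  a^+=18.6595
step 7: x_pred=-1.5837  r=-2.2663  x^+=-2.0709  v^+=17.8562  a^+=17.1299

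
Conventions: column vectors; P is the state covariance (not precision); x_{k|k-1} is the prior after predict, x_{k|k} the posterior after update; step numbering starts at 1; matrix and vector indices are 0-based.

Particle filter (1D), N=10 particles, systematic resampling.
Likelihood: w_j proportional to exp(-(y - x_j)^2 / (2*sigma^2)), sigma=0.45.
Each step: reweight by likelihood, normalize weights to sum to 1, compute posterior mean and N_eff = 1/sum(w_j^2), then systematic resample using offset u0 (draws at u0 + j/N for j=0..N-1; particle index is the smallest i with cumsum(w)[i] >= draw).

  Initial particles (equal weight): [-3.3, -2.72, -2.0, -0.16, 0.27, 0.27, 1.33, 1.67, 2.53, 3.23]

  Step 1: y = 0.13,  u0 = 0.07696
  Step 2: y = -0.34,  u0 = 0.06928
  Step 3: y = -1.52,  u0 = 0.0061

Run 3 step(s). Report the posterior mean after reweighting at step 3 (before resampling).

post_mean = -0.1453

step 1: w=[0.0000, 0.0000, 0.0000, 0.2955, 0.3465, 0.3465, 0.0104, 0.0010, 0.0000, 0.0000]  mean=0.1554  Neff=3.0525  idx=[3, 3, 3, 4, 4, 4, 5, 5, 5, 5]
step 2: w=[0.1660, 0.1660, 0.1660, 0.0717, 0.0717, 0.0717, 0.0717, 0.0717, 0.0717, 0.0717]  mean=0.0559  Neff=8.4286  idx=[0, 1, 1, 2, 2, 3, 5, 6, 8, 9]
step 3: w=[0.1932, 0.1932, 0.1932, 0.1932, 0.1932, 0.0068, 0.0068, 0.0068, 0.0068, 0.0068]  mean=-0.1453  Neff=5.3524  idx=[0, 0, 1, 1, 2, 2, 3, 3, 4, 4]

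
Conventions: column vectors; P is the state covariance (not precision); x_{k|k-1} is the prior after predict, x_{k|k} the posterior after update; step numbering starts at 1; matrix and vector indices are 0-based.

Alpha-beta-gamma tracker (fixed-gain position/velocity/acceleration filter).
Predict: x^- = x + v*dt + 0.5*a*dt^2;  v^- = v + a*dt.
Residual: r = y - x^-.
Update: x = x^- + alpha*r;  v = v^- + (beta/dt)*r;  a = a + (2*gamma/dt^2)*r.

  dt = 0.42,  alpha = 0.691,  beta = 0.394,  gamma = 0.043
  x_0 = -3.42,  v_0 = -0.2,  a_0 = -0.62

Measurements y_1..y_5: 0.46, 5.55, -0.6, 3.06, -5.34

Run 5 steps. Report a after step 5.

a_post = -4.7921

step 1: x_pred=-3.5587  r=4.0187  x^+=-0.7818  v^+=3.3095  a^+=1.3392
step 2: x_pred=0.7263  r=4.8237  x^+=4.0595  v^+=8.3970  a^+=3.6909
step 3: x_pred=7.9118  r=-8.5118  x^+=2.0301  v^+=1.9623  a^+=-0.4588
step 4: x_pred=2.8139  r=0.2461  x^+=2.9839  v^+=2.0005  a^+=-0.3388
step 5: x_pred=3.7943  r=-9.1343  x^+=-2.5175  v^+=-6.7106  a^+=-4.7921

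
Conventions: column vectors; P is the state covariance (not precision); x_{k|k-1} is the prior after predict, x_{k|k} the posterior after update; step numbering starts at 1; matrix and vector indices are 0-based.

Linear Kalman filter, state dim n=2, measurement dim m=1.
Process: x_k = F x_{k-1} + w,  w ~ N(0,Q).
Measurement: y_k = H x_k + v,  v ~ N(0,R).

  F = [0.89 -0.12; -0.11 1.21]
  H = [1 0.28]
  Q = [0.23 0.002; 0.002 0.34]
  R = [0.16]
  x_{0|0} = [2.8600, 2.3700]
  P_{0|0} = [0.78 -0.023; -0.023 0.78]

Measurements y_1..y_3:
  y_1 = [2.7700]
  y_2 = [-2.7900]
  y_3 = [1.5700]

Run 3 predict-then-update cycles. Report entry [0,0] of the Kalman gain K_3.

step 1: x^-=[2.2610, 2.5531]  P^-=[0.8640 -0.2127; -0.2127 1.4976]  S=[1.0223]  K=[0.7869; 0.2021]  nu=[-0.2059]  x^+=[2.0990, 2.5115]  P^+=[0.2310 -0.3753; -0.3753 1.4558]
step 2: x^-=[1.5667, 2.8080]  P^-=[0.5141 -0.6411; -0.6411 2.5741]  S=[0.5169]  K=[0.6473; 0.1541]  nu=[-5.1430]  x^+=[-1.7623, 2.0154]  P^+=[0.2975 -0.6927; -0.6927 2.5618]
step 3: x^-=[-1.8103, 2.6324]  P^-=[0.6505 -1.1542; -1.1542 4.2788]  S=[0.4996]  K=[0.6552; 0.0878]  nu=[2.6432]  x^+=[-0.0786, 2.8646]  P^+=[0.4360 -1.1829; -1.1829 4.2749]

K[0,0] = 0.6552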